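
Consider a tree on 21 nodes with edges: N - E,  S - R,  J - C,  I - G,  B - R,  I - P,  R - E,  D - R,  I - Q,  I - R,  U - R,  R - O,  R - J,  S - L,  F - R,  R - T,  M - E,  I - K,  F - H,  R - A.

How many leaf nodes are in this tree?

15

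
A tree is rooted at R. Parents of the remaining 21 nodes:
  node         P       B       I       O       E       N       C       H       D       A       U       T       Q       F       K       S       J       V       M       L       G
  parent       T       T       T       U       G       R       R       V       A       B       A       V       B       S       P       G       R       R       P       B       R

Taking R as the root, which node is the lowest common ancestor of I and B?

I's ancestor chain is I, T, V, R and B's is B, T, V, R; they first meet at T.

T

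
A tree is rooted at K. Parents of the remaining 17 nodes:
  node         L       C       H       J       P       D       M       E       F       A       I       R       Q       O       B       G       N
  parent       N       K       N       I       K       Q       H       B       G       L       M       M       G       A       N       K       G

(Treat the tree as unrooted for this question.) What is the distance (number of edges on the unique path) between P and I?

P–K–G–N–H–M–I: 6 edges.

6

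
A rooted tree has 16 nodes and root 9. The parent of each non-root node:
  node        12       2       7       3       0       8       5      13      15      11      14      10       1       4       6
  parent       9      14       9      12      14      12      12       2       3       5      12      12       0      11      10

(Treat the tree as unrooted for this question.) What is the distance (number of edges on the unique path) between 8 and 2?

Walking from 8: 8–12–14–2. Length 3.

3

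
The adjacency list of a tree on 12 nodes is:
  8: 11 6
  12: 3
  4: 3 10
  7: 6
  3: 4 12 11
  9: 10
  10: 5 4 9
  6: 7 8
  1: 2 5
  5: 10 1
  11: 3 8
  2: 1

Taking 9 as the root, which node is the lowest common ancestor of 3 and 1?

10

3's ancestor chain is 3, 4, 10, 9 and 1's is 1, 5, 10, 9; they first meet at 10.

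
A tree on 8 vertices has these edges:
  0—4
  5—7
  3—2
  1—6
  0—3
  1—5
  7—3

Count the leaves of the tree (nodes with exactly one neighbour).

3

The leaves are 2, 4, 6.
That is 3 leaves.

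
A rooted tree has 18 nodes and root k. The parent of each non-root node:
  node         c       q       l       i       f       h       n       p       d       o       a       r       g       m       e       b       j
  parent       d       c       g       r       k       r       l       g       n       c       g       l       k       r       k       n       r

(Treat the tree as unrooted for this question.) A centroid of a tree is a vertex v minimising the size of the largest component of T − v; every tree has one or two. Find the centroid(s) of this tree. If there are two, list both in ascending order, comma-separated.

l

If l is removed the pieces have sizes 6, 6, 5, all ≤ ⌊18/2⌋ = 9.
Every other node leaves some component of size > 9, so the centroid is unique.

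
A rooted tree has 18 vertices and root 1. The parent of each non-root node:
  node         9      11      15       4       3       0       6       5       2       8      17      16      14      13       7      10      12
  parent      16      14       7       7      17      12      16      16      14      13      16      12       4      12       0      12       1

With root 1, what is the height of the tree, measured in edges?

The longest root-to-leaf path is 1–12–0–7–4–14–2 (6 edges).

6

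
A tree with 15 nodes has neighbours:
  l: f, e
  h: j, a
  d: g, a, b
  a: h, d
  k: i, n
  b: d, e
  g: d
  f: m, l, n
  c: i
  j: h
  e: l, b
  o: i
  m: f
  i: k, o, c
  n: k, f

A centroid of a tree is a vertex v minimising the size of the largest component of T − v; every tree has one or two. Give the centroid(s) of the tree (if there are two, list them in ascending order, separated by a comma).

l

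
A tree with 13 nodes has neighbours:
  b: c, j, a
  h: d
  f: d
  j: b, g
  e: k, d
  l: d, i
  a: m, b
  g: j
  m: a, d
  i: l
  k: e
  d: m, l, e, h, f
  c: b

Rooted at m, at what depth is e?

2

Path from m to e: m – d – e, which has 2 edges.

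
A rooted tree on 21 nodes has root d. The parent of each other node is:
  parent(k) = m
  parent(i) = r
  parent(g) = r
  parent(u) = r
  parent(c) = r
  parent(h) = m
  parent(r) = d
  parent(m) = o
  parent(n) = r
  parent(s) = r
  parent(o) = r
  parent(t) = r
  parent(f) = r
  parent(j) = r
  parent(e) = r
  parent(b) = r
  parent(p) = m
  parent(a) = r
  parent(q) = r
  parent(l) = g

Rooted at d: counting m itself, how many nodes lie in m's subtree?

4

m's subtree: {m, k, h, p}, size 4.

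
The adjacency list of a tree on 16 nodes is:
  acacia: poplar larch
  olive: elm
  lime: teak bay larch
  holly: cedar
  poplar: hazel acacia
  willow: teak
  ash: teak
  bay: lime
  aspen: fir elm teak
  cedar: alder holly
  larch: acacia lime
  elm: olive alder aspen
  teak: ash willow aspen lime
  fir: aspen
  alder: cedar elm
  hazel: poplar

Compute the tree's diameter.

BFS from holly reaches hazel last, at distance 10; BFS from hazel confirms no node is farther.
Path: holly – cedar – alder – elm – aspen – teak – lime – larch – acacia – poplar – hazel.

10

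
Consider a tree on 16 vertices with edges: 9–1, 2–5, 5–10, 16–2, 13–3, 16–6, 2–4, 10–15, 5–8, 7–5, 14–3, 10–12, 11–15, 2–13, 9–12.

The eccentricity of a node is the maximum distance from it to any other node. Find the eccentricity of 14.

A farthest node from 14 is 1.
The path 14-3-13-2-5-10-12-9-1 has 8 edges.

8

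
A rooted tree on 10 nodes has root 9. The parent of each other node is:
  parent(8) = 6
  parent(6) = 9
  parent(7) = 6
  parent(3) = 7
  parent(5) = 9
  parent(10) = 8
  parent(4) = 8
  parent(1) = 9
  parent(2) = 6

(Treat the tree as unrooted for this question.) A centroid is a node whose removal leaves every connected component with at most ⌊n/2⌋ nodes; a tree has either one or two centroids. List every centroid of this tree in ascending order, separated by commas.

Removing 6 splits the tree into components of sizes 3, 3, 2, 1; the largest is 3 ≤ ⌊10/2⌋ = 5.
Every other node leaves some component of size > 5, so the centroid is unique.

6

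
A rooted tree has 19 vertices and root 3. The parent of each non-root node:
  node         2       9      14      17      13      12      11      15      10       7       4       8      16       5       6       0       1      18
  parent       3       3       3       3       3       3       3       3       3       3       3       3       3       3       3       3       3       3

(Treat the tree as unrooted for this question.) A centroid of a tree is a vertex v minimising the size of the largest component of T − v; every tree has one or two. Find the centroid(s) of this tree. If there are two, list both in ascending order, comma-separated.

Delete 3: the remaining components have sizes 1, 1, 1, 1, 1, 1, 1, 1, 1, 1, 1, 1, 1, 1, 1, 1, 1, 1. Max 1 ≤ 9, so 3 is a centroid.
No neighbour of 3 does as well, so 3 is the unique centroid.

3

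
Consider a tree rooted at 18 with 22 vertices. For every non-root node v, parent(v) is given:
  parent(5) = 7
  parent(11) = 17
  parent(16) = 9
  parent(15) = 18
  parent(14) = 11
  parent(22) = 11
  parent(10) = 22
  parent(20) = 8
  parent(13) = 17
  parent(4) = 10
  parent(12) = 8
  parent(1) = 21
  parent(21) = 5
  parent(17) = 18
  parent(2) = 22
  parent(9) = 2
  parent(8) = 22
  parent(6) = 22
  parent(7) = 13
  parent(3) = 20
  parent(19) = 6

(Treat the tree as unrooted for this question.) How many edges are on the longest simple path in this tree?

BFS from 1 reaches 16 last, at distance 10; BFS from 16 confirms no node is farther.
Path: 1–21–5–7–13–17–11–22–2–9–16.

10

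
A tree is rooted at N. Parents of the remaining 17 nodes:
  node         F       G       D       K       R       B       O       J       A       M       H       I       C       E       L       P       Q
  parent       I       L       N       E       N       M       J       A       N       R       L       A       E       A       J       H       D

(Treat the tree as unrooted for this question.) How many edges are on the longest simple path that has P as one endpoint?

8

The node farthest from P is B, via P-H-L-J-A-N-R-M-B — 8 edges.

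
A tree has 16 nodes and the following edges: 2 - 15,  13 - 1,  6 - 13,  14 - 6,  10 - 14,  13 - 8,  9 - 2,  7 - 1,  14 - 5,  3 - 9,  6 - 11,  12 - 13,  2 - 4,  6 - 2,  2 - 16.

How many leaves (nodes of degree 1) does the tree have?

10

Degree-1 nodes: 3, 4, 5, 7, 8, 10, 11, 12, 15, 16 — 10 of them.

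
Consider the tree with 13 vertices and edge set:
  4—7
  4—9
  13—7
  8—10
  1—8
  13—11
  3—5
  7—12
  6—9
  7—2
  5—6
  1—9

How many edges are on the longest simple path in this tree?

7

BFS from 11 reaches 10 last, at distance 7; BFS from 10 confirms no node is farther.
Path: 11 - 13 - 7 - 4 - 9 - 1 - 8 - 10.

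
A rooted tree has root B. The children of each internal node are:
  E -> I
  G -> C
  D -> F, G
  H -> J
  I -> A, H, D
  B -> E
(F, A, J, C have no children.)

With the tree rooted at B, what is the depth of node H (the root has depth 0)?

3

Climbing from H to the root: H – I – E – B. That's 3 steps.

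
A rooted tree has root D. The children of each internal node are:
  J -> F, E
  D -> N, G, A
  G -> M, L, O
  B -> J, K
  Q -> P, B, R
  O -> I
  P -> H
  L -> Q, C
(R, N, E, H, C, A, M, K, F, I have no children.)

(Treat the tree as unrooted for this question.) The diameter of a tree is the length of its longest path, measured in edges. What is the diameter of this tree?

7

BFS from E reaches A last, at distance 7; BFS from A confirms no node is farther.
Path: E-J-B-Q-L-G-D-A.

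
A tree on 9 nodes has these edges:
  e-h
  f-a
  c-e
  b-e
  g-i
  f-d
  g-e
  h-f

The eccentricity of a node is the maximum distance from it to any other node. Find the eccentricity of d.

A farthest node from d is i.
The path d – f – h – e – g – i has 5 edges.

5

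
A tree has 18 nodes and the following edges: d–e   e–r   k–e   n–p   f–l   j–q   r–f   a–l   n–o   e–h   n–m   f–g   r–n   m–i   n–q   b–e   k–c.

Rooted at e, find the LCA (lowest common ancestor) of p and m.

n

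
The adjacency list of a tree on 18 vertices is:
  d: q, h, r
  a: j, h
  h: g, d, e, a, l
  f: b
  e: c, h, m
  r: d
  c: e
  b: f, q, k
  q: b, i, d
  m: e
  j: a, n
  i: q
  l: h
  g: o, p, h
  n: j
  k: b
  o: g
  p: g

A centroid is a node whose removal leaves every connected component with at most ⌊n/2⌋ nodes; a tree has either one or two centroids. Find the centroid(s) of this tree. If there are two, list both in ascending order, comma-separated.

h

Removing h splits the tree into components of sizes 7, 3, 3, 3, 1; the largest is 7 ≤ ⌊18/2⌋ = 9.
Every other node leaves some component of size > 9, so the centroid is unique.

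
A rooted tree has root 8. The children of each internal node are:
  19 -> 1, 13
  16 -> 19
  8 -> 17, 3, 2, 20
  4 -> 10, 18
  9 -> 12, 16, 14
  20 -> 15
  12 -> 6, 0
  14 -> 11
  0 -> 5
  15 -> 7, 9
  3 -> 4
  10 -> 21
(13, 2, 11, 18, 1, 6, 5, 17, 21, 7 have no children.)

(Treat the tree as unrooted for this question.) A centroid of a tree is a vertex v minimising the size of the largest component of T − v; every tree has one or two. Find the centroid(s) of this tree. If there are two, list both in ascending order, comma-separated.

9, 15

If 15 is removed the pieces have sizes 11, 9, 1, all ≤ ⌊22/2⌋ = 11.
Its neighbour 9 also leaves a largest component of size 11, so both are centroids.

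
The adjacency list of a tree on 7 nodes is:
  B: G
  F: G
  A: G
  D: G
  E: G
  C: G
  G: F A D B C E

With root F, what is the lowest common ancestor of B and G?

G

B's ancestor chain is B, G, F and G's is G, F; they first meet at G.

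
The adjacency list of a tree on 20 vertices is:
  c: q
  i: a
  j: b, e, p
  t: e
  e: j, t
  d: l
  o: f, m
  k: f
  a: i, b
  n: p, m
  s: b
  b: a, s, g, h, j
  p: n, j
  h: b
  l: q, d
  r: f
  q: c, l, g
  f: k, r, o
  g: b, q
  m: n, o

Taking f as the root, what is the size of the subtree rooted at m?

Descendants of m (including itself): m, n, p, j, b, e, g, a, s, h, t, q, i, l, c, d. That's 16.

16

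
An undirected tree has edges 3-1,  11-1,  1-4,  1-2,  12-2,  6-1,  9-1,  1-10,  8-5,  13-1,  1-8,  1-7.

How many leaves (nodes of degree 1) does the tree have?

10

Degree-1 nodes: 3, 4, 5, 6, 7, 9, 10, 11, 12, 13 — 10 of them.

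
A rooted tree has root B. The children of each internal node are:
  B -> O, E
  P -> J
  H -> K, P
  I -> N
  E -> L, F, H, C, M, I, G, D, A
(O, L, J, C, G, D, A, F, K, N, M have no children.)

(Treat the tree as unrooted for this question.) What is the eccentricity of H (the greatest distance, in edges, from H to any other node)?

3

The node farthest from H is N (O also at distance 3), via H–E–I–N — 3 edges.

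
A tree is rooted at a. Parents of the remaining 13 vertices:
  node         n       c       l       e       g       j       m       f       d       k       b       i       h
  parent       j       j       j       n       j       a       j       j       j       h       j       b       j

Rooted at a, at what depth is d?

a–j–d — 2 edges.

2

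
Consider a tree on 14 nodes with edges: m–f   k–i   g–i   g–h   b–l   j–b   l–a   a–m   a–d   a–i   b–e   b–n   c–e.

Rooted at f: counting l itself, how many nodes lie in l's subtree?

l's subtree: {l, b, e, j, n, c}, size 6.

6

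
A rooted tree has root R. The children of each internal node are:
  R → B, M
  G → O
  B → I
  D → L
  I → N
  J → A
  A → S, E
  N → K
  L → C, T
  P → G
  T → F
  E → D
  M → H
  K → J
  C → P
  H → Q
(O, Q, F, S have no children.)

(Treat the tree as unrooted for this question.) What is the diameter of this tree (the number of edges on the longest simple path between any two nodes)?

16

BFS from Q reaches O last, at distance 16; BFS from O confirms no node is farther.
Path: Q – H – M – R – B – I – N – K – J – A – E – D – L – C – P – G – O.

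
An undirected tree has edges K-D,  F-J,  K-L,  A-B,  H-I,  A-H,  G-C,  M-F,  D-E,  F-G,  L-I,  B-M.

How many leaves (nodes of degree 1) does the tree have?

Exactly 3 nodes have a single neighbour: C, E, J.

3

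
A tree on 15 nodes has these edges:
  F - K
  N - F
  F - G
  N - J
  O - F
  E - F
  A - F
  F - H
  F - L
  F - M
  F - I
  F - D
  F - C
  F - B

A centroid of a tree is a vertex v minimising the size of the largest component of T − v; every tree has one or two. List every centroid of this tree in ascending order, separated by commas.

F

Removing F splits the tree into components of sizes 2, 1, 1, 1, 1, 1, 1, 1, 1, 1, 1, 1, 1; the largest is 2 ≤ ⌊15/2⌋ = 7.
No neighbour of F does as well, so F is the unique centroid.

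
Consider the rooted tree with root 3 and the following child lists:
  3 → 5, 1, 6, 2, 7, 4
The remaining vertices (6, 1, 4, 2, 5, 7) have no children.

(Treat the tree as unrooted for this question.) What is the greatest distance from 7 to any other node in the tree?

Distances from 7 peak at 2, attained at 6 (5, 1, 4, 2 also at distance 2).
7–3–6

2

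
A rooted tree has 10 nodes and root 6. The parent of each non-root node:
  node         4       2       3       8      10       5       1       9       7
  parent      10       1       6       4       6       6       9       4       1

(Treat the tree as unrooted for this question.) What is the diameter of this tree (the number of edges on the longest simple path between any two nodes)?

BFS from 5 reaches 2 last, at distance 6; BFS from 2 confirms no node is farther.
Path: 5–6–10–4–9–1–2.

6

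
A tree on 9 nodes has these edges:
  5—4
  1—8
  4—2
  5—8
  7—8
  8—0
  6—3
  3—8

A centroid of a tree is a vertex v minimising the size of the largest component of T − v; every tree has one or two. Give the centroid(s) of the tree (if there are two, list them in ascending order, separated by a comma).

If 8 is removed the pieces have sizes 3, 2, 1, 1, 1, all ≤ ⌊9/2⌋ = 4.
No neighbour of 8 does as well, so 8 is the unique centroid.

8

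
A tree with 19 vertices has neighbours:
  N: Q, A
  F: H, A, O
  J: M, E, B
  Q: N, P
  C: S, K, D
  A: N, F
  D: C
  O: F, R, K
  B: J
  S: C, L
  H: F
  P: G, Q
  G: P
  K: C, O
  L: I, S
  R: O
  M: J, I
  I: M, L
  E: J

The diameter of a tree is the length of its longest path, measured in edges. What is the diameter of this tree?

A longest path is G-P-Q-N-A-F-O-K-C-S-L-I-M-J-B, with 14 edges.

14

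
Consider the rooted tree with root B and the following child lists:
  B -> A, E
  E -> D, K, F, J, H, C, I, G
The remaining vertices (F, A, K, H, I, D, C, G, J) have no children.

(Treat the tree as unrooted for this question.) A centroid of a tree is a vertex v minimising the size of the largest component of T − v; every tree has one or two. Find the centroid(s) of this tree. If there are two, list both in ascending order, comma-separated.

Delete E: the remaining components have sizes 2, 1, 1, 1, 1, 1, 1, 1, 1. Max 2 ≤ 5, so E is a centroid.
No neighbour of E does as well, so E is the unique centroid.

E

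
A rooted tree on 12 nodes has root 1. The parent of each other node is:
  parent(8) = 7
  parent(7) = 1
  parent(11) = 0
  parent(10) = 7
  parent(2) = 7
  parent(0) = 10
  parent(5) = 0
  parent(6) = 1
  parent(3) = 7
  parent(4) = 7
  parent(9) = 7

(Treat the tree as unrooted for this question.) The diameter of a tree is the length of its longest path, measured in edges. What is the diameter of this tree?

5

BFS from 6 reaches 11 last, at distance 5; BFS from 11 confirms no node is farther.
Path: 6 – 1 – 7 – 10 – 0 – 11.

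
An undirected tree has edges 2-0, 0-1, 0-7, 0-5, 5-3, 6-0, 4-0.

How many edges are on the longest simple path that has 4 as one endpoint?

Distances from 4 peak at 3, attained at 3.
4 – 0 – 5 – 3

3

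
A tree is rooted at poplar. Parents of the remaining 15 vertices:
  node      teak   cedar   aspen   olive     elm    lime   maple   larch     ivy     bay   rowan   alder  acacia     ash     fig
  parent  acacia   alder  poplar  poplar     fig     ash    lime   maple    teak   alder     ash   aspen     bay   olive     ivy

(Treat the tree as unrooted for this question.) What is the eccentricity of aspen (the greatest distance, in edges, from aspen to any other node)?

7

The node farthest from aspen is elm, via aspen – alder – bay – acacia – teak – ivy – fig – elm — 7 edges.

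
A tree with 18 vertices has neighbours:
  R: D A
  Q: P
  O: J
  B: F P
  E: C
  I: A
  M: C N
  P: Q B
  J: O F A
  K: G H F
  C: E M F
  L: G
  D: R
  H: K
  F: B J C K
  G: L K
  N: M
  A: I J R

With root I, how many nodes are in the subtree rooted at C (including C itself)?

4

The subtree rooted at C contains: C, M, E, N — 4 nodes.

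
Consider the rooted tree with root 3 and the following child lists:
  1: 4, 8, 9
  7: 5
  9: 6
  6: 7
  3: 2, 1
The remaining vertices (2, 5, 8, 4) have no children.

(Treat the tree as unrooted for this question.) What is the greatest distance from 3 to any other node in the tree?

A farthest node from 3 is 5.
The path 3 – 1 – 9 – 6 – 7 – 5 has 5 edges.

5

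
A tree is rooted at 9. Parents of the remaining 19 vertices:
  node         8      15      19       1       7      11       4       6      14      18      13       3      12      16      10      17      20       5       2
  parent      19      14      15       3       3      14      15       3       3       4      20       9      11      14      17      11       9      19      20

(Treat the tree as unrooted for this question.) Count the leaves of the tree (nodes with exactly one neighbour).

Degree-1 nodes: 1, 2, 5, 6, 7, 8, 10, 12, 13, 16, 18 — 11 of them.

11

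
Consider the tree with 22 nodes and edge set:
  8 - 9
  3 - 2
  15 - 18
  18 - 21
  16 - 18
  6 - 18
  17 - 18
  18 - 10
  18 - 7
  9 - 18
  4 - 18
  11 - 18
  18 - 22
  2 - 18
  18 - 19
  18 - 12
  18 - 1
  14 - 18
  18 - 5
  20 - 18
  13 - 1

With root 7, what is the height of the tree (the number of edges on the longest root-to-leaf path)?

3

A deepest node is 13, reached by 7 → 18 → 1 → 13.
That path has 3 edges, so the height is 3.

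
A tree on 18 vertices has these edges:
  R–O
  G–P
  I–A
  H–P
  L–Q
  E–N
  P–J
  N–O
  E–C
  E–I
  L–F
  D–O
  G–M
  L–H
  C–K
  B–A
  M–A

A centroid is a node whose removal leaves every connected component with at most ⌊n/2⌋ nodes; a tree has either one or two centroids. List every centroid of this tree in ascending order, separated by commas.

A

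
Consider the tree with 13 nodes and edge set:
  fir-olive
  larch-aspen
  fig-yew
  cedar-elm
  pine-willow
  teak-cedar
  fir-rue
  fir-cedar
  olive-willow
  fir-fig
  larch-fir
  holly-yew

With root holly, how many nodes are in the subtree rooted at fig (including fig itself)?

11

fig's subtree: {fig, fir, cedar, rue, olive, larch, elm, teak, willow, aspen, pine}, size 11.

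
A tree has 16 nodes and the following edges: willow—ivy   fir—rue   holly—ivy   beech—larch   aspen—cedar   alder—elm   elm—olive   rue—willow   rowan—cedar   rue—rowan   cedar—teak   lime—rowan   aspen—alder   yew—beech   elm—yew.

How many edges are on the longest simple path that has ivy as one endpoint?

10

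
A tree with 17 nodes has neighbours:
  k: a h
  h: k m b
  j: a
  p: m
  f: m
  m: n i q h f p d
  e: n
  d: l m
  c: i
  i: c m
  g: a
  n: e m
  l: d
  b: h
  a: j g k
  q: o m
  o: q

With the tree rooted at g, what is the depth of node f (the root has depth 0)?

5

Climbing from f to the root: f – m – h – k – a – g. That's 5 steps.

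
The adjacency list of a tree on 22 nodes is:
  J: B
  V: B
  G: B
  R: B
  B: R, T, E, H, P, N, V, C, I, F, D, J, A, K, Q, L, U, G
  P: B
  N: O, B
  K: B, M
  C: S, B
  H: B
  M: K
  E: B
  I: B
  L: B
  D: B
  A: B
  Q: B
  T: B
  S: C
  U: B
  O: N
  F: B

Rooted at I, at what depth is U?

Path from I to U: I → B → U, which has 2 edges.

2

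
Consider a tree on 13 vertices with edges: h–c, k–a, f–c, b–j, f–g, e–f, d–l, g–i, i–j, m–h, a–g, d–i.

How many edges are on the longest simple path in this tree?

A longest path is m–h–c–f–g–i–d–l, with 7 edges.

7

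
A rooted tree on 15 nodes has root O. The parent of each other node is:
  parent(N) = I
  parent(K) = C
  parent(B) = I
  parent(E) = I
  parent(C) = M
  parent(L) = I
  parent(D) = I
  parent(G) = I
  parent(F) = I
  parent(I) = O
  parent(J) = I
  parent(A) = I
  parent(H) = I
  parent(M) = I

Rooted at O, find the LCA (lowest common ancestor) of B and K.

I

Ancestors of B (toward the root): B, I, O.
Ancestors of K: K, C, M, I, O.
The deepest node appearing in both lists is I.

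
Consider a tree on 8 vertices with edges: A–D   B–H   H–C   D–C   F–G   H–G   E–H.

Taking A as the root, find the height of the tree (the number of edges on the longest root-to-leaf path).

5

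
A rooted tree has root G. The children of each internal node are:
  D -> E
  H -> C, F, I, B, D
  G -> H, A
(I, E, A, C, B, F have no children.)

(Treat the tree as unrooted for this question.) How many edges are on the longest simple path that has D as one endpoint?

3

The node farthest from D is A, via D-H-G-A — 3 edges.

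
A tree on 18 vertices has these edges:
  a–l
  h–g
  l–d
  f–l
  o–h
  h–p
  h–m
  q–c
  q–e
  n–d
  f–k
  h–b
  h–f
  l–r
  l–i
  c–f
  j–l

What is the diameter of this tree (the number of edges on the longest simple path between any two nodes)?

Starting from e, a farthest node is n at distance 6.
One longest path: e - q - c - f - l - d - n.
So the diameter is 6.

6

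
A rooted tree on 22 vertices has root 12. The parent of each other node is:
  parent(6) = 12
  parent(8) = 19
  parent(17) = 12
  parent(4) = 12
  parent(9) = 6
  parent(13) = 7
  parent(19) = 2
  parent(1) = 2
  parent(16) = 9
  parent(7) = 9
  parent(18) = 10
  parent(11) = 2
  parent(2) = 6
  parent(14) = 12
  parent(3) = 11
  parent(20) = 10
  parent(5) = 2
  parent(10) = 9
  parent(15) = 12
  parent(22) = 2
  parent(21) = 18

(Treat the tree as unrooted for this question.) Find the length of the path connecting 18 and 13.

The path is 18 - 10 - 9 - 7 - 13, which has 4 edges.

4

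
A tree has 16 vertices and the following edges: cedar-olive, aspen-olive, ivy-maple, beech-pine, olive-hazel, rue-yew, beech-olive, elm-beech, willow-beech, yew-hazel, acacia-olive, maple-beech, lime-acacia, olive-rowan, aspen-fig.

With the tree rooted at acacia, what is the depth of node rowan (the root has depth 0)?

2

Path from acacia to rowan: acacia → olive → rowan, which has 2 edges.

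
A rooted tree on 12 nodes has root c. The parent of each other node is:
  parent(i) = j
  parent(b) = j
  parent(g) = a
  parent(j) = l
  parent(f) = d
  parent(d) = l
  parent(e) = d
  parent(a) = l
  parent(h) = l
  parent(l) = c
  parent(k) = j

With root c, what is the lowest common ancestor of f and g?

f's ancestor chain is f, d, l, c and g's is g, a, l, c; they first meet at l.

l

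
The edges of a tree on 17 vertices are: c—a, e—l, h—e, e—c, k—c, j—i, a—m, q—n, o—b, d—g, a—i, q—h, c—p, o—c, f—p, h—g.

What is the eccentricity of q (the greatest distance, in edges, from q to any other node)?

The node farthest from q is j, via q–h–e–c–a–i–j — 6 edges.

6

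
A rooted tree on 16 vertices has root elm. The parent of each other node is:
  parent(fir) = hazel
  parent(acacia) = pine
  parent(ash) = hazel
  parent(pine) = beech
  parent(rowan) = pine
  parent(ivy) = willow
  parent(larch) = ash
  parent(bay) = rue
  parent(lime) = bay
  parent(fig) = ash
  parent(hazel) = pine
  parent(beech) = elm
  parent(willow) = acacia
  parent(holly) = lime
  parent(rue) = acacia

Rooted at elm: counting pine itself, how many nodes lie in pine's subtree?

14

The subtree rooted at pine contains: pine, acacia, hazel, rowan, rue, willow, ash, fir, bay, ivy, larch, fig, lime, holly — 14 nodes.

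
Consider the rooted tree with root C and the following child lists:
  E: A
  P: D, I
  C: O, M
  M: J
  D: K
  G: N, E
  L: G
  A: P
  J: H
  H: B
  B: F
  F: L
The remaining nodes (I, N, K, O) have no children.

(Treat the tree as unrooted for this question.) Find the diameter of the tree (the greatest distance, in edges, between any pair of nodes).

BFS from O reaches K last, at distance 13; BFS from K confirms no node is farther.
Path: O–C–M–J–H–B–F–L–G–E–A–P–D–K.

13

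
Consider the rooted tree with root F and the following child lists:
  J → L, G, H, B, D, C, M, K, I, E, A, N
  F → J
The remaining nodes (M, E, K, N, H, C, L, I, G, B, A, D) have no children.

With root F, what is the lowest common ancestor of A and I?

J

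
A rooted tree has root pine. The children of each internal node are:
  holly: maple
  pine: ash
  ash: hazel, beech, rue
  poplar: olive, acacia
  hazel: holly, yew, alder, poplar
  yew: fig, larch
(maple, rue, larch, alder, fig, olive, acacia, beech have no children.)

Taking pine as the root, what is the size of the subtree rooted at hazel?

10

The subtree rooted at hazel contains: hazel, holly, yew, poplar, alder, maple, fig, larch, olive, acacia — 10 nodes.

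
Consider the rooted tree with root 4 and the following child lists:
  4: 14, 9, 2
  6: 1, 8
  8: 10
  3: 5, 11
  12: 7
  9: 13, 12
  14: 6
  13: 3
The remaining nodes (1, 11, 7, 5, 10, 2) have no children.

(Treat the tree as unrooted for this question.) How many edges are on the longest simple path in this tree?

A longest path is 10 – 8 – 6 – 14 – 4 – 9 – 13 – 3 – 5, with 8 edges.

8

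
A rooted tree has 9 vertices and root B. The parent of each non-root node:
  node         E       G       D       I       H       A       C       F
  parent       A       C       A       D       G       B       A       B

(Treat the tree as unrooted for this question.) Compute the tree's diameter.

Starting from H, a farthest node is I at distance 5.
One longest path: H-G-C-A-D-I.
So the diameter is 5.

5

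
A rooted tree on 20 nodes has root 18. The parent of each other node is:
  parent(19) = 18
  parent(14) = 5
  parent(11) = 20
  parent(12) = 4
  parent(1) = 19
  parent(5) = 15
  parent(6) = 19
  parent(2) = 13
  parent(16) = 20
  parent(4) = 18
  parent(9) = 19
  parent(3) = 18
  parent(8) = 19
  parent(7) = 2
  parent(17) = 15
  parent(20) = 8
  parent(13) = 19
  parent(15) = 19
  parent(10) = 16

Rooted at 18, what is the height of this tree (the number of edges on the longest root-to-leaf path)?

5

A deepest node is 10, reached by 18–19–8–20–16–10.
That path has 5 edges, so the height is 5.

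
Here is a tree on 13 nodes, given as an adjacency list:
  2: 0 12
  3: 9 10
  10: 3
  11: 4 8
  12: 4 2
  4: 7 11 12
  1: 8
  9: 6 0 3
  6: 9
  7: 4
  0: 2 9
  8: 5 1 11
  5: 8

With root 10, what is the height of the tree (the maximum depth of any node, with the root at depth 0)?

5 sits deepest: 10–3–9–0–2–12–4–11–8–5 — 9 edges from the root.

9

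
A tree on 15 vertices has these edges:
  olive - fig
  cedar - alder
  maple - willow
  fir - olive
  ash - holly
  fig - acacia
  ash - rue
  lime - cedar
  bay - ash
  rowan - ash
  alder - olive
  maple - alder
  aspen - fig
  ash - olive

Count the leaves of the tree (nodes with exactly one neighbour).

9

Exactly 9 nodes have a single neighbour: acacia, aspen, bay, fir, holly, lime, rowan, rue, willow.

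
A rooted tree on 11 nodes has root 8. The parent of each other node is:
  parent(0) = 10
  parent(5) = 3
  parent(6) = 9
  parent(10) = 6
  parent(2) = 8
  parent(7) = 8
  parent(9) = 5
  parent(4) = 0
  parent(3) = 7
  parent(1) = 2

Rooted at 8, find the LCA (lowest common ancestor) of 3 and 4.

Path 3→root: 3 7 8; path 4→root: 4 0 10 6 9 5 3 7 8.
First common node: 3.

3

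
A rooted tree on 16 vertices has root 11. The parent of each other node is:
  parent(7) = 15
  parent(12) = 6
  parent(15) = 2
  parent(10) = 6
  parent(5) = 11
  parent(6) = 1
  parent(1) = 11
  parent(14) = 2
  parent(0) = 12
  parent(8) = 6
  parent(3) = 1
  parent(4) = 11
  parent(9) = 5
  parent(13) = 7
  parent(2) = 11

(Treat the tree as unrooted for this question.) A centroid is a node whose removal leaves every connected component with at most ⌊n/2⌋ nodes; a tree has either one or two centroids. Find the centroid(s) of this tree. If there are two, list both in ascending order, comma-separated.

11

Delete 11: the remaining components have sizes 7, 5, 2, 1. Max 7 ≤ 8, so 11 is a centroid.
Every other node leaves some component of size > 8, so the centroid is unique.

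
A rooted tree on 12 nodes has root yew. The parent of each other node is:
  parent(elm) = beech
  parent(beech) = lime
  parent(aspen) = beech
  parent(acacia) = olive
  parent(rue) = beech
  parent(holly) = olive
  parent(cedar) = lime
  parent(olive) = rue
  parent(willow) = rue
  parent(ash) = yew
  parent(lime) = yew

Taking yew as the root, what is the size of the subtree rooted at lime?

Descendants of lime (including itself): lime, beech, cedar, aspen, rue, elm, olive, willow, holly, acacia. That's 10.

10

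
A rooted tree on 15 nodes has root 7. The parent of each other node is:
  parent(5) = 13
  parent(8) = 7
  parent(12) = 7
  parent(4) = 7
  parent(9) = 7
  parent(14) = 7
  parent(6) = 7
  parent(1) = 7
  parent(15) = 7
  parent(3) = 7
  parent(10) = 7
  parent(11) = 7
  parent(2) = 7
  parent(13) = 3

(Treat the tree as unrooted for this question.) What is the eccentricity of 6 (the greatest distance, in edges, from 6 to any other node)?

4

A farthest node from 6 is 5.
The path 6-7-3-13-5 has 4 edges.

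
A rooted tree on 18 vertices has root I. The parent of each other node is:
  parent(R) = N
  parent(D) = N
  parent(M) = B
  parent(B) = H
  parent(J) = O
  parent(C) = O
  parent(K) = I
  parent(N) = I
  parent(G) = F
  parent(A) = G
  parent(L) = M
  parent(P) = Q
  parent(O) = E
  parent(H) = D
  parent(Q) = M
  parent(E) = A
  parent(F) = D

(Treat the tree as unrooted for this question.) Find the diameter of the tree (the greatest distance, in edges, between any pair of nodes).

11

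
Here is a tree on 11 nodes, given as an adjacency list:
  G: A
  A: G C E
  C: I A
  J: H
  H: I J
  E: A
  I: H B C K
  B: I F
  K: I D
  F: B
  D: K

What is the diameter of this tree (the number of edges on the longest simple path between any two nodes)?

A longest path is J–H–I–C–A–G, with 5 edges.

5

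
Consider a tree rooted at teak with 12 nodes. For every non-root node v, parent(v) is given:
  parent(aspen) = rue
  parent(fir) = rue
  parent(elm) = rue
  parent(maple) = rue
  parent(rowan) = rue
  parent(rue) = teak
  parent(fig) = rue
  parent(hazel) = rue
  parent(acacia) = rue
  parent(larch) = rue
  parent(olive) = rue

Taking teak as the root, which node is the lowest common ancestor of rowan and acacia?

Ancestors of rowan (toward the root): rowan, rue, teak.
Ancestors of acacia: acacia, rue, teak.
The deepest node appearing in both lists is rue.

rue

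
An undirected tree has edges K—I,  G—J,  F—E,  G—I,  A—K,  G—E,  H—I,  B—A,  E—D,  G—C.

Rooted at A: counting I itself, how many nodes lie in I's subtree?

Descendants of I (including itself): I, G, H, E, C, J, F, D. That's 8.

8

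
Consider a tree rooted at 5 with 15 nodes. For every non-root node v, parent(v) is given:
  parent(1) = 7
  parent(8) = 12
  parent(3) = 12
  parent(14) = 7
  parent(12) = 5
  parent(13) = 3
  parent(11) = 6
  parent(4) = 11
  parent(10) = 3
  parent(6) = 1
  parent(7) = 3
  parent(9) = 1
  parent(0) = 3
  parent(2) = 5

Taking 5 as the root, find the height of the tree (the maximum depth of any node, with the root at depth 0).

4 sits deepest: 5 – 12 – 3 – 7 – 1 – 6 – 11 – 4 — 7 edges from the root.

7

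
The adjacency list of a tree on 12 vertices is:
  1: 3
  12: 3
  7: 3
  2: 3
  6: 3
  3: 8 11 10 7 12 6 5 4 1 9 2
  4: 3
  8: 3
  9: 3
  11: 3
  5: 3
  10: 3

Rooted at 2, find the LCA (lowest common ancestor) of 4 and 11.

Ancestors of 4 (toward the root): 4, 3, 2.
Ancestors of 11: 11, 3, 2.
The deepest node appearing in both lists is 3.

3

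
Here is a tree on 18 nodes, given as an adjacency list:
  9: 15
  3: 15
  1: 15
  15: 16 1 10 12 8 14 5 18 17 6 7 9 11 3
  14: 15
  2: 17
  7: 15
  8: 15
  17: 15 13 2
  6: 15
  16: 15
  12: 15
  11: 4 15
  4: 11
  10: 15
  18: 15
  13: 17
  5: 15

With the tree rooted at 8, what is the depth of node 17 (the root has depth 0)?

2

Path from 8 to 17: 8 → 15 → 17, which has 2 edges.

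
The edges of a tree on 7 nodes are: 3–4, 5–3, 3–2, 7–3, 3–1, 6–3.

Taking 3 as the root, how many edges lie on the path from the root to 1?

1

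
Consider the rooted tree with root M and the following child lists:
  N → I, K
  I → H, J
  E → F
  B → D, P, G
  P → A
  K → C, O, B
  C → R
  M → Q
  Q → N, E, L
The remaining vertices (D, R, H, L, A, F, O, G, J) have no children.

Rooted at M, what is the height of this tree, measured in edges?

A sits deepest: M → Q → N → K → B → P → A — 6 edges from the root.

6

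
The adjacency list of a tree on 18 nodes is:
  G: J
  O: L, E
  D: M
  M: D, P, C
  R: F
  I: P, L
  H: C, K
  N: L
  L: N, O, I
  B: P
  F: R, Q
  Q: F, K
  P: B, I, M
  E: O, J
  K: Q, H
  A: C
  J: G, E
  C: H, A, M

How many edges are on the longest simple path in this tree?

13

Starting from R, a farthest node is G at distance 13.
One longest path: R – F – Q – K – H – C – M – P – I – L – O – E – J – G.
So the diameter is 13.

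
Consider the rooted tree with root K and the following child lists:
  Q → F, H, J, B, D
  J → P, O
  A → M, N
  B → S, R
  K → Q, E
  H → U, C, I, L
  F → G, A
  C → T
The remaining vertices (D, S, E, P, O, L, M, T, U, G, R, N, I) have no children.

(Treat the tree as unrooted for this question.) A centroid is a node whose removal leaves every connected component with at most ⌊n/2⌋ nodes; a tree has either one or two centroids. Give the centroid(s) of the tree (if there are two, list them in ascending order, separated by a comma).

Q

Removing Q splits the tree into components of sizes 6, 5, 3, 3, 2, 1; the largest is 6 ≤ ⌊21/2⌋ = 10.
Every other node leaves some component of size > 10, so the centroid is unique.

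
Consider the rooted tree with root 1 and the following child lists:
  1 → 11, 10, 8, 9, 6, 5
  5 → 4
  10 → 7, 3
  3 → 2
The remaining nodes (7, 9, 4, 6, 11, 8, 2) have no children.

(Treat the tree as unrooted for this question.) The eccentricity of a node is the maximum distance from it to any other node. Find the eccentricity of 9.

4

Distances from 9 peak at 4, attained at 2.
9-1-10-3-2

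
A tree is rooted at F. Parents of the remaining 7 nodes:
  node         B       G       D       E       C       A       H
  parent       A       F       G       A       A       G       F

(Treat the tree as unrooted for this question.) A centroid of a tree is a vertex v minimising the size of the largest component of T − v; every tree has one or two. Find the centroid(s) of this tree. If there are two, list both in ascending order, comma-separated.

If G is removed the pieces have sizes 4, 2, 1, all ≤ ⌊8/2⌋ = 4.
A is adjacent to G and is also a centroid (the largest component after removing it is likewise 4).

A, G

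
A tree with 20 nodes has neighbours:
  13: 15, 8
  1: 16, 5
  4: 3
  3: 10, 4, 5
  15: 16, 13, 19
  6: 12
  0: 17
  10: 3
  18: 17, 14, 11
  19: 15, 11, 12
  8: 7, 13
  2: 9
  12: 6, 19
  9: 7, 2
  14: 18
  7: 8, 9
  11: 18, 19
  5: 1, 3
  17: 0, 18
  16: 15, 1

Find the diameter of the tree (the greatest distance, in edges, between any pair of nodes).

10

A longest path is 4–3–5–1–16–15–19–11–18–17–0, with 10 edges.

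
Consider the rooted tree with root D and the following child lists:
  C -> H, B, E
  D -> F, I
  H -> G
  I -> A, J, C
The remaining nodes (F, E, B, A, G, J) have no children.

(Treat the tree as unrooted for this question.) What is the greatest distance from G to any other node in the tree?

5

Distances from G peak at 5, attained at F.
G-H-C-I-D-F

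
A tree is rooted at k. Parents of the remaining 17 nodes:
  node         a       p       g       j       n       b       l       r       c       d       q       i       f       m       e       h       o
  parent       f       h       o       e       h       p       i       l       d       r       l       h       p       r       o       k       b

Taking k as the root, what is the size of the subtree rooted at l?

6

The subtree rooted at l contains: l, r, q, m, d, c — 6 nodes.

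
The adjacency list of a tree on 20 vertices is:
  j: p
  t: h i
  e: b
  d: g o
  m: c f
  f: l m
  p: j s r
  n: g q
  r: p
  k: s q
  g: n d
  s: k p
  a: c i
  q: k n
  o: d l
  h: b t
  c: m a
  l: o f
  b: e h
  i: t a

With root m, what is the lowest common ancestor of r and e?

Ancestors of r (toward the root): r, p, s, k, q, n, g, d, o, l, f, m.
Ancestors of e: e, b, h, t, i, a, c, m.
The deepest node appearing in both lists is m.

m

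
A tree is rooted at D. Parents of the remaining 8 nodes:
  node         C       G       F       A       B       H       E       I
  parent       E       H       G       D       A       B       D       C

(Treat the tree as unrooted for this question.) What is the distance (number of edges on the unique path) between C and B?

The path is C – E – D – A – B, which has 4 edges.

4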